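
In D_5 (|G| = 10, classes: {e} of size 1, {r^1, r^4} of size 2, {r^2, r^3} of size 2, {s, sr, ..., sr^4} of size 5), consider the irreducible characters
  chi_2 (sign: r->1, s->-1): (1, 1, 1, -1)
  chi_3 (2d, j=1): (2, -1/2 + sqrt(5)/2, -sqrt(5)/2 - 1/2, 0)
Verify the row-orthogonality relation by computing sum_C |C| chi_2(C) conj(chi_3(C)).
Sum = 0; so <chi_2, chi_3> = 0 (distinct irreducibles are orthogonal).

Details: Compute term by term over conjugacy classes (|C| * chi_2(C) * conj(chi_3(C))):
  1*(1)*conj(2) + 2*(1)*conj(-1/2 + sqrt(5)/2) + 2*(1)*conj(-sqrt(5)/2 - 1/2) + 5*(-1)*conj(0)
  = (2) + (-1 + sqrt(5)) + (-sqrt(5) - 1) + (0)
  = 0.
Dividing by |G| = 10 gives 0/10 = 0, matching the row-orthogonality relation <chi_2, chi_3> = [chi_2 = chi_3].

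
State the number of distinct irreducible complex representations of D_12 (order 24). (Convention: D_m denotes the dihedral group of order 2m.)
9

Derivation: The number of irreducible complex representations of a finite group equals its number of conjugacy classes. D_12 has 9 conjugacy classes (n/2 + 3 for n even), so D_12 (order 24) has exactly 9 irreducible complex representations.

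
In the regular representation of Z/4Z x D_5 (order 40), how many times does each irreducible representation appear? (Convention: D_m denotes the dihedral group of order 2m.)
Each irreducible V_i of dimension d_i appears with multiplicity d_i, i.e. rho_reg = (direct sum over all irreducibles V_i) d_i V_i. The irreducible dimensions for Z/4Z x D_5 are 1, 1, 1, 1, 1, 1, 1, 1, 2, 2, 2, 2, 2, 2, 2, 2: 8 irreducibles of dimension 1, each with multiplicity 1; 8 irreducibles of dimension 2, each with multiplicity 2. Total dimension 8*1*1 + 8*2*2 = 40 = |G|.

Working: General theorem: in the regular representation of a finite group G, each irreducible appears with multiplicity equal to its dimension. Check: dim(rho_reg) = sum d_i^2 = 1 + 1 + 1 + 1 + 1 + 1 + 1 + 1 + 4 + 4 + 4 + 4 + 4 + 4 + 4 + 4 = 40 = |G|.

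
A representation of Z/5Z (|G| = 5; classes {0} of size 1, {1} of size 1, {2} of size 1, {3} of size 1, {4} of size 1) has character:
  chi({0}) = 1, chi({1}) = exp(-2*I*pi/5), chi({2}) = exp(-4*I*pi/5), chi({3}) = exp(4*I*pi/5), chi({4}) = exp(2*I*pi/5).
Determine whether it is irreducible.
Irreducible: <chi, chi> = 1.

Argument: <chi, chi> = (1/|G|) sum_C |C| * |chi(C)|^2 = (1/5)[1*|1|^2 + 1*|exp(-2*I*pi/5)|^2 + 1*|exp(-4*I*pi/5)|^2 + 1*|exp(4*I*pi/5)|^2 + 1*|exp(2*I*pi/5)|^2]
  = (1/5)[(1) + (1) + (1) + (1) + (1)] = 5/5 = 1.
(Exp terms are combined using exp(i*s)*conj(exp(i*t)) = exp(i*(s-t)), and sums of them are collapsed using the identity that for every m > 1 the m distinct m-th roots of unity sum to 0, e.g. 1 + exp(2*I*pi/3) + exp(-2*I*pi/3) = 0.)
A character is irreducible iff <chi, chi> = 1, so this representation is irreducible.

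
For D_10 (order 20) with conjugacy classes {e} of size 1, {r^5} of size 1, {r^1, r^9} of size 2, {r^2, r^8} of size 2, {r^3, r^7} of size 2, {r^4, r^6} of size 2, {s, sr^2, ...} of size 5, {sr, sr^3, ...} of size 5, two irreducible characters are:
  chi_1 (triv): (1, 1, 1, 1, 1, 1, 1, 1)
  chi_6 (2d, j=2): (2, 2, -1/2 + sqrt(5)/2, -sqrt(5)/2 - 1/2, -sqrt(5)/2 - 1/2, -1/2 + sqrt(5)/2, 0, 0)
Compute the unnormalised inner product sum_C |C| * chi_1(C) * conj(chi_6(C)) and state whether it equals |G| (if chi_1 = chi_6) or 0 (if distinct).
Sum = 0; so <chi_1, chi_6> = 0 (distinct irreducibles are orthogonal).

Solution. Compute term by term over conjugacy classes (|C| * chi_1(C) * conj(chi_6(C))):
  1*(1)*conj(2) + 1*(1)*conj(2) + 2*(1)*conj(-1/2 + sqrt(5)/2) + 2*(1)*conj(-sqrt(5)/2 - 1/2) + 2*(1)*conj(-sqrt(5)/2 - 1/2) + 2*(1)*conj(-1/2 + sqrt(5)/2) + 5*(1)*conj(0) + 5*(1)*conj(0)
  = (2) + (2) + (-1 + sqrt(5)) + (-sqrt(5) - 1) + (-sqrt(5) - 1) + (-1 + sqrt(5)) + (0) + (0)
  = 0.
Dividing by |G| = 20 gives 0/20 = 0, matching the row-orthogonality relation <chi_1, chi_6> = [chi_1 = chi_6].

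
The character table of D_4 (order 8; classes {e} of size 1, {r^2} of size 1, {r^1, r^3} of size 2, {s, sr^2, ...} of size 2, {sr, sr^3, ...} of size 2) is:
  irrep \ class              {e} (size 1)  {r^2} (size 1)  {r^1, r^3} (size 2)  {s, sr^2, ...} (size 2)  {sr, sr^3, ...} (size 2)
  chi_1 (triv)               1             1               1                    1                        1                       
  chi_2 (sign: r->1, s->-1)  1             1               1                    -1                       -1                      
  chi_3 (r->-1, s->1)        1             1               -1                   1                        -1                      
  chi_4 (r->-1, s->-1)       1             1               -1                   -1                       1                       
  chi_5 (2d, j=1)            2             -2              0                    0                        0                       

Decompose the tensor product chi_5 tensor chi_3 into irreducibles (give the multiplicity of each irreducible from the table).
chi_5 tensor chi_3 = chi_5 (all other irreducibles have multiplicity 0).

Argument: The character of a tensor product is the pointwise product (chi_5 * chi_3)(C) = chi_5(C) * chi_3(C):
  {e}: (2)*(1), {r^2}: (-2)*(1), {r^1, r^3}: (0)*(-1), {s, sr^2, ...}: (0)*(1), {sr, sr^3, ...}: (0)*(-1)
so (chi_5 * chi_3) takes values
  {e} -> 2, {r^2} -> -2, {r^1, r^3} -> 0, {s, sr^2, ...} -> 0, {sr, sr^3, ...} -> 0.
Now take the inner product of this character with each irreducible chi from the table, <chi_5*chi_3, chi> = (1/8) sum_C |C| (chi_5*chi_3)(C) conj(chi(C)):
  <chi_5*chi_3, chi_1> = (1/8)[1*(2)*conj(1) + 1*(-2)*conj(1) + 2*(0)*conj(1) + 2*(0)*conj(1) + 2*(0)*conj(1)]
      = (1/8)[(2) + (-2) + (0) + (0) + (0)] = 0/8 = 0
  <chi_5*chi_3, chi_2> = (1/8)[1*(2)*conj(1) + 1*(-2)*conj(1) + 2*(0)*conj(1) + 2*(0)*conj(-1) + 2*(0)*conj(-1)]
      = (1/8)[(2) + (-2) + (0) + (0) + (0)] = 0/8 = 0
  <chi_5*chi_3, chi_3> = (1/8)[1*(2)*conj(1) + 1*(-2)*conj(1) + 2*(0)*conj(-1) + 2*(0)*conj(1) + 2*(0)*conj(-1)]
      = (1/8)[(2) + (-2) + (0) + (0) + (0)] = 0/8 = 0
  <chi_5*chi_3, chi_4> = (1/8)[1*(2)*conj(1) + 1*(-2)*conj(1) + 2*(0)*conj(-1) + 2*(0)*conj(-1) + 2*(0)*conj(1)]
      = (1/8)[(2) + (-2) + (0) + (0) + (0)] = 0/8 = 0
  <chi_5*chi_3, chi_5> = (1/8)[1*(2)*conj(2) + 1*(-2)*conj(-2) + 2*(0)*conj(0) + 2*(0)*conj(0) + 2*(0)*conj(0)]
      = (1/8)[(4) + (4) + (0) + (0) + (0)] = 8/8 = 1
Hence the multiplicities are chi_5: 1. Dimension check: dim(chi_5)*dim(chi_3) = 2*1 = 2 and sum (mult * dim) = 1*2 = 2.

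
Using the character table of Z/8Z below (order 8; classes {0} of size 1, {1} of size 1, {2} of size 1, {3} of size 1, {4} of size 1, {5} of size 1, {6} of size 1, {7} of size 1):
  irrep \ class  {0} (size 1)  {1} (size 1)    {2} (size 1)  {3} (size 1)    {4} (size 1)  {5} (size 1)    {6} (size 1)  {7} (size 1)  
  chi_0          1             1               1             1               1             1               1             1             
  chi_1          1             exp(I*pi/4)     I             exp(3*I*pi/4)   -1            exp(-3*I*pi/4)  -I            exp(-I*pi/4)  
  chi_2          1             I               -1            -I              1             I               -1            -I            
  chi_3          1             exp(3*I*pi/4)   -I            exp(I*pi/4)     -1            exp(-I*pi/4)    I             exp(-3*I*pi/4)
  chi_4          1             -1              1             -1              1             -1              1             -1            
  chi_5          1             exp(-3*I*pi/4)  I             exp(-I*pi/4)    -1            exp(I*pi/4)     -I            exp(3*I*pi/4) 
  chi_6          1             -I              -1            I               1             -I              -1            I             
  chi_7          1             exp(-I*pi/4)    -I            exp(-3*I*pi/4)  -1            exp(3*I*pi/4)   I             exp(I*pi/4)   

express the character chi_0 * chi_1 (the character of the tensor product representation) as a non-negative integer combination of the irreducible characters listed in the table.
chi_0 tensor chi_1 = chi_1 (all other irreducibles have multiplicity 0).

Proof sketch: The character of a tensor product is the pointwise product (chi_0 * chi_1)(C) = chi_0(C) * chi_1(C):
  {0}: (1)*(1), {1}: (1)*(exp(I*pi/4)), {2}: (1)*(I), {3}: (1)*(exp(3*I*pi/4)), {4}: (1)*(-1), {5}: (1)*(exp(-3*I*pi/4)), {6}: (1)*(-I), {7}: (1)*(exp(-I*pi/4))
so (chi_0 * chi_1) takes values
  {0} -> 1, {1} -> exp(I*pi/4), {2} -> I, {3} -> exp(3*I*pi/4), {4} -> -1, {5} -> exp(-3*I*pi/4), {6} -> -I, {7} -> exp(-I*pi/4).
Now take the inner product of this character with each irreducible chi from the table, <chi_0*chi_1, chi> = (1/8) sum_C |C| (chi_0*chi_1)(C) conj(chi(C)):
  <chi_0*chi_1, chi_0> = (1/8)[1*(1)*conj(1) + 1*(exp(I*pi/4))*conj(1) + 1*(I)*conj(1) + 1*(exp(3*I*pi/4))*conj(1) + 1*(-1)*conj(1) + 1*(exp(-3*I*pi/4))*conj(1) + 1*(-I)*conj(1) + 1*(exp(-I*pi/4))*conj(1)]
      = (1/8)[(1) + (exp(I*pi/4)) + (I) + (exp(3*I*pi/4)) + (-1) + (exp(-3*I*pi/4)) + (-I) + (exp(-I*pi/4))] = 0/8 = 0
  <chi_0*chi_1, chi_1> = (1/8)[1*(1)*conj(1) + 1*(exp(I*pi/4))*conj(exp(I*pi/4)) + 1*(I)*conj(I) + 1*(exp(3*I*pi/4))*conj(exp(3*I*pi/4)) + 1*(-1)*conj(-1) + 1*(exp(-3*I*pi/4))*conj(exp(-3*I*pi/4)) + 1*(-I)*conj(-I) + 1*(exp(-I*pi/4))*conj(exp(-I*pi/4))]
      = (1/8)[(1) + (1) + (1) + (1) + (1) + (1) + (1) + (1)] = 8/8 = 1
  <chi_0*chi_1, chi_2> = (1/8)[1*(1)*conj(1) + 1*(exp(I*pi/4))*conj(I) + 1*(I)*conj(-1) + 1*(exp(3*I*pi/4))*conj(-I) + 1*(-1)*conj(1) + 1*(exp(-3*I*pi/4))*conj(I) + 1*(-I)*conj(-1) + 1*(exp(-I*pi/4))*conj(-I)]
      = (1/8)[(1) + (-exp(3*I*pi/4)) + (-I) + (exp(-3*I*pi/4)) + (-1) + (-exp(-I*pi/4)) + (I) + (exp(I*pi/4))] = 0/8 = 0
  <chi_0*chi_1, chi_3> = (1/8)[1*(1)*conj(1) + 1*(exp(I*pi/4))*conj(exp(3*I*pi/4)) + 1*(I)*conj(-I) + 1*(exp(3*I*pi/4))*conj(exp(I*pi/4)) + 1*(-1)*conj(-1) + 1*(exp(-3*I*pi/4))*conj(exp(-I*pi/4)) + 1*(-I)*conj(I) + 1*(exp(-I*pi/4))*conj(exp(-3*I*pi/4))]
      = (1/8)[(1) + (-I) + (-1) + (I) + (1) + (-I) + (-1) + (I)] = 0/8 = 0
  <chi_0*chi_1, chi_4> = (1/8)[1*(1)*conj(1) + 1*(exp(I*pi/4))*conj(-1) + 1*(I)*conj(1) + 1*(exp(3*I*pi/4))*conj(-1) + 1*(-1)*conj(1) + 1*(exp(-3*I*pi/4))*conj(-1) + 1*(-I)*conj(1) + 1*(exp(-I*pi/4))*conj(-1)]
      = (1/8)[(1) + (-exp(I*pi/4)) + (I) + (-exp(3*I*pi/4)) + (-1) + (-exp(-3*I*pi/4)) + (-I) + (-exp(-I*pi/4))] = 0/8 = 0
  <chi_0*chi_1, chi_5> = (1/8)[1*(1)*conj(1) + 1*(exp(I*pi/4))*conj(exp(-3*I*pi/4)) + 1*(I)*conj(I) + 1*(exp(3*I*pi/4))*conj(exp(-I*pi/4)) + 1*(-1)*conj(-1) + 1*(exp(-3*I*pi/4))*conj(exp(I*pi/4)) + 1*(-I)*conj(-I) + 1*(exp(-I*pi/4))*conj(exp(3*I*pi/4))]
      = (1/8)[(1) + (-1) + (1) + (-1) + (1) + (-1) + (1) + (-1)] = 0/8 = 0
  <chi_0*chi_1, chi_6> = (1/8)[1*(1)*conj(1) + 1*(exp(I*pi/4))*conj(-I) + 1*(I)*conj(-1) + 1*(exp(3*I*pi/4))*conj(I) + 1*(-1)*conj(1) + 1*(exp(-3*I*pi/4))*conj(-I) + 1*(-I)*conj(-1) + 1*(exp(-I*pi/4))*conj(I)]
      = (1/8)[(1) + (exp(3*I*pi/4)) + (-I) + (-exp(-3*I*pi/4)) + (-1) + (exp(-I*pi/4)) + (I) + (-exp(I*pi/4))] = 0/8 = 0
  <chi_0*chi_1, chi_7> = (1/8)[1*(1)*conj(1) + 1*(exp(I*pi/4))*conj(exp(-I*pi/4)) + 1*(I)*conj(-I) + 1*(exp(3*I*pi/4))*conj(exp(-3*I*pi/4)) + 1*(-1)*conj(-1) + 1*(exp(-3*I*pi/4))*conj(exp(3*I*pi/4)) + 1*(-I)*conj(I) + 1*(exp(-I*pi/4))*conj(exp(I*pi/4))]
      = (1/8)[(1) + (I) + (-1) + (-I) + (1) + (I) + (-1) + (-I)] = 0/8 = 0
(Exp terms are combined using exp(i*s)*conj(exp(i*t)) = exp(i*(s-t)), and sums of them are collapsed using the identity that for every m > 1 the m distinct m-th roots of unity sum to 0, e.g. 1 + exp(2*I*pi/3) + exp(-2*I*pi/3) = 0.)
Hence the multiplicities are chi_1: 1. Dimension check: dim(chi_0)*dim(chi_1) = 1*1 = 1 and sum (mult * dim) = 1*1 = 1.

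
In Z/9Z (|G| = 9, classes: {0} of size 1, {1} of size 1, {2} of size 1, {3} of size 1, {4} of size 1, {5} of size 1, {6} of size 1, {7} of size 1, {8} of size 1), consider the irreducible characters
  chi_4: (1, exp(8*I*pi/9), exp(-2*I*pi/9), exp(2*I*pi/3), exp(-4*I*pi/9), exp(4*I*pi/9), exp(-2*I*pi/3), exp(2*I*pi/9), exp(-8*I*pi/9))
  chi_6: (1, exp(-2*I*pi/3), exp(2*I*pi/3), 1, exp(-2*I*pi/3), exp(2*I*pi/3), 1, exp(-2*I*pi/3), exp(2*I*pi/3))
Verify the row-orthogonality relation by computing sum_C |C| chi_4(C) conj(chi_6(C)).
Sum = 0; so <chi_4, chi_6> = 0 (distinct irreducibles are orthogonal).

Working: Compute term by term over conjugacy classes (|C| * chi_4(C) * conj(chi_6(C))):
  1*(1)*conj(1) + 1*(exp(8*I*pi/9))*conj(exp(-2*I*pi/3)) + 1*(exp(-2*I*pi/9))*conj(exp(2*I*pi/3)) + 1*(exp(2*I*pi/3))*conj(1) + 1*(exp(-4*I*pi/9))*conj(exp(-2*I*pi/3)) + 1*(exp(4*I*pi/9))*conj(exp(2*I*pi/3)) + 1*(exp(-2*I*pi/3))*conj(1) + 1*(exp(2*I*pi/9))*conj(exp(-2*I*pi/3)) + 1*(exp(-8*I*pi/9))*conj(exp(2*I*pi/3))
  = (1) + (exp(-4*I*pi/9)) + (exp(-8*I*pi/9)) + (exp(2*I*pi/3)) + (exp(2*I*pi/9)) + (exp(-2*I*pi/9)) + (exp(-2*I*pi/3)) + (exp(8*I*pi/9)) + (exp(4*I*pi/9))
  = 0.
(Exp terms are combined using exp(i*s)*conj(exp(i*t)) = exp(i*(s-t)), and sums of them are collapsed using the identity that for every m > 1 the m distinct m-th roots of unity sum to 0, e.g. 1 + exp(2*I*pi/3) + exp(-2*I*pi/3) = 0.)
Dividing by |G| = 9 gives 0/9 = 0, matching the row-orthogonality relation <chi_4, chi_6> = [chi_4 = chi_6].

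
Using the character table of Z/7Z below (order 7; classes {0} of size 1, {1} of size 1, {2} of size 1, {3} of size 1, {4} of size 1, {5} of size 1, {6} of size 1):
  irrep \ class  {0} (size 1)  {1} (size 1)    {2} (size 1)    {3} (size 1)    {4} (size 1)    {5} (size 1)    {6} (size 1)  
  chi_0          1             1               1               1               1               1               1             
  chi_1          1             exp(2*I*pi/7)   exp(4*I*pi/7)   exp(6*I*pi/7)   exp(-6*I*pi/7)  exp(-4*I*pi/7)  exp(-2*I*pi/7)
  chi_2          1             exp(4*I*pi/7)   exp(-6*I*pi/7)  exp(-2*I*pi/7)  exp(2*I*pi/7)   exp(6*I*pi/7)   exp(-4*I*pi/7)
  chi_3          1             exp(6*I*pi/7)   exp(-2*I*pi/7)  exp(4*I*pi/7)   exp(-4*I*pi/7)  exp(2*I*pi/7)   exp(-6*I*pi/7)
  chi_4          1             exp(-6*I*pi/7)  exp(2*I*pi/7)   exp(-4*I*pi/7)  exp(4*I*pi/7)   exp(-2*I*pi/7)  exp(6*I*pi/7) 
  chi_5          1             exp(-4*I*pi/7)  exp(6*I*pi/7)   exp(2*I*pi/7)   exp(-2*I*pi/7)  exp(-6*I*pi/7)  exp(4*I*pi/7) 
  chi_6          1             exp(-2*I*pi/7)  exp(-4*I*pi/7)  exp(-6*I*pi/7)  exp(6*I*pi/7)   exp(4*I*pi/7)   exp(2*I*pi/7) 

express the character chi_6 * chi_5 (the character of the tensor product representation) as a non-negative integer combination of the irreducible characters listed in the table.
chi_6 tensor chi_5 = chi_4 (all other irreducibles have multiplicity 0).

Solution. The character of a tensor product is the pointwise product (chi_6 * chi_5)(C) = chi_6(C) * chi_5(C):
  {0}: (1)*(1), {1}: (exp(-2*I*pi/7))*(exp(-4*I*pi/7)), {2}: (exp(-4*I*pi/7))*(exp(6*I*pi/7)), {3}: (exp(-6*I*pi/7))*(exp(2*I*pi/7)), {4}: (exp(6*I*pi/7))*(exp(-2*I*pi/7)), {5}: (exp(4*I*pi/7))*(exp(-6*I*pi/7)), {6}: (exp(2*I*pi/7))*(exp(4*I*pi/7))
so (chi_6 * chi_5) takes values
  {0} -> 1, {1} -> exp(-6*I*pi/7), {2} -> exp(2*I*pi/7), {3} -> exp(-4*I*pi/7), {4} -> exp(4*I*pi/7), {5} -> exp(-2*I*pi/7), {6} -> exp(6*I*pi/7).
Now take the inner product of this character with each irreducible chi from the table, <chi_6*chi_5, chi> = (1/7) sum_C |C| (chi_6*chi_5)(C) conj(chi(C)):
  <chi_6*chi_5, chi_0> = (1/7)[1*(1)*conj(1) + 1*(exp(-6*I*pi/7))*conj(1) + 1*(exp(2*I*pi/7))*conj(1) + 1*(exp(-4*I*pi/7))*conj(1) + 1*(exp(4*I*pi/7))*conj(1) + 1*(exp(-2*I*pi/7))*conj(1) + 1*(exp(6*I*pi/7))*conj(1)]
      = (1/7)[(1) + (exp(-6*I*pi/7)) + (exp(2*I*pi/7)) + (exp(-4*I*pi/7)) + (exp(4*I*pi/7)) + (exp(-2*I*pi/7)) + (exp(6*I*pi/7))] = 0/7 = 0
  <chi_6*chi_5, chi_1> = (1/7)[1*(1)*conj(1) + 1*(exp(-6*I*pi/7))*conj(exp(2*I*pi/7)) + 1*(exp(2*I*pi/7))*conj(exp(4*I*pi/7)) + 1*(exp(-4*I*pi/7))*conj(exp(6*I*pi/7)) + 1*(exp(4*I*pi/7))*conj(exp(-6*I*pi/7)) + 1*(exp(-2*I*pi/7))*conj(exp(-4*I*pi/7)) + 1*(exp(6*I*pi/7))*conj(exp(-2*I*pi/7))]
      = (1/7)[(1) + (exp(6*I*pi/7)) + (exp(-2*I*pi/7)) + (exp(4*I*pi/7)) + (exp(-4*I*pi/7)) + (exp(2*I*pi/7)) + (exp(-6*I*pi/7))] = 0/7 = 0
  <chi_6*chi_5, chi_2> = (1/7)[1*(1)*conj(1) + 1*(exp(-6*I*pi/7))*conj(exp(4*I*pi/7)) + 1*(exp(2*I*pi/7))*conj(exp(-6*I*pi/7)) + 1*(exp(-4*I*pi/7))*conj(exp(-2*I*pi/7)) + 1*(exp(4*I*pi/7))*conj(exp(2*I*pi/7)) + 1*(exp(-2*I*pi/7))*conj(exp(6*I*pi/7)) + 1*(exp(6*I*pi/7))*conj(exp(-4*I*pi/7))]
      = (1/7)[(1) + (exp(4*I*pi/7)) + (exp(-6*I*pi/7)) + (exp(-2*I*pi/7)) + (exp(2*I*pi/7)) + (exp(6*I*pi/7)) + (exp(-4*I*pi/7))] = 0/7 = 0
  <chi_6*chi_5, chi_3> = (1/7)[1*(1)*conj(1) + 1*(exp(-6*I*pi/7))*conj(exp(6*I*pi/7)) + 1*(exp(2*I*pi/7))*conj(exp(-2*I*pi/7)) + 1*(exp(-4*I*pi/7))*conj(exp(4*I*pi/7)) + 1*(exp(4*I*pi/7))*conj(exp(-4*I*pi/7)) + 1*(exp(-2*I*pi/7))*conj(exp(2*I*pi/7)) + 1*(exp(6*I*pi/7))*conj(exp(-6*I*pi/7))]
      = (1/7)[(1) + (exp(2*I*pi/7)) + (exp(4*I*pi/7)) + (exp(6*I*pi/7)) + (exp(-6*I*pi/7)) + (exp(-4*I*pi/7)) + (exp(-2*I*pi/7))] = 0/7 = 0
  <chi_6*chi_5, chi_4> = (1/7)[1*(1)*conj(1) + 1*(exp(-6*I*pi/7))*conj(exp(-6*I*pi/7)) + 1*(exp(2*I*pi/7))*conj(exp(2*I*pi/7)) + 1*(exp(-4*I*pi/7))*conj(exp(-4*I*pi/7)) + 1*(exp(4*I*pi/7))*conj(exp(4*I*pi/7)) + 1*(exp(-2*I*pi/7))*conj(exp(-2*I*pi/7)) + 1*(exp(6*I*pi/7))*conj(exp(6*I*pi/7))]
      = (1/7)[(1) + (1) + (1) + (1) + (1) + (1) + (1)] = 7/7 = 1
  <chi_6*chi_5, chi_5> = (1/7)[1*(1)*conj(1) + 1*(exp(-6*I*pi/7))*conj(exp(-4*I*pi/7)) + 1*(exp(2*I*pi/7))*conj(exp(6*I*pi/7)) + 1*(exp(-4*I*pi/7))*conj(exp(2*I*pi/7)) + 1*(exp(4*I*pi/7))*conj(exp(-2*I*pi/7)) + 1*(exp(-2*I*pi/7))*conj(exp(-6*I*pi/7)) + 1*(exp(6*I*pi/7))*conj(exp(4*I*pi/7))]
      = (1/7)[(1) + (exp(-2*I*pi/7)) + (exp(-4*I*pi/7)) + (exp(-6*I*pi/7)) + (exp(6*I*pi/7)) + (exp(4*I*pi/7)) + (exp(2*I*pi/7))] = 0/7 = 0
  <chi_6*chi_5, chi_6> = (1/7)[1*(1)*conj(1) + 1*(exp(-6*I*pi/7))*conj(exp(-2*I*pi/7)) + 1*(exp(2*I*pi/7))*conj(exp(-4*I*pi/7)) + 1*(exp(-4*I*pi/7))*conj(exp(-6*I*pi/7)) + 1*(exp(4*I*pi/7))*conj(exp(6*I*pi/7)) + 1*(exp(-2*I*pi/7))*conj(exp(4*I*pi/7)) + 1*(exp(6*I*pi/7))*conj(exp(2*I*pi/7))]
      = (1/7)[(1) + (exp(-4*I*pi/7)) + (exp(6*I*pi/7)) + (exp(2*I*pi/7)) + (exp(-2*I*pi/7)) + (exp(-6*I*pi/7)) + (exp(4*I*pi/7))] = 0/7 = 0
(Exp terms are combined using exp(i*s)*conj(exp(i*t)) = exp(i*(s-t)), and sums of them are collapsed using the identity that for every m > 1 the m distinct m-th roots of unity sum to 0, e.g. 1 + exp(2*I*pi/3) + exp(-2*I*pi/3) = 0.)
Hence the multiplicities are chi_4: 1. Dimension check: dim(chi_6)*dim(chi_5) = 1*1 = 1 and sum (mult * dim) = 1*1 = 1.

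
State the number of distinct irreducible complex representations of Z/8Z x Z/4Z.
32

Working: The number of irreducible complex representations of a finite group equals its number of conjugacy classes. Z/8Z x Z/4Z is abelian of order 32, so every element is its own conjugacy class: 32 classes, so Z/8Z x Z/4Z (order 32) has exactly 32 irreducible complex representations.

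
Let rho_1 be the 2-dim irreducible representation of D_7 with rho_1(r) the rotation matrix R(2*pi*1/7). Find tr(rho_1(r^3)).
chi_{rho_1}(r^3) = 2*cos(2*pi*1*3/7) = -2*cos(pi/7)

Justification: rho_1(r^3) is rotation by angle 2*pi*1*3/7, whose trace is 2*cos(2*pi*1*3/7) = -2*cos(pi/7).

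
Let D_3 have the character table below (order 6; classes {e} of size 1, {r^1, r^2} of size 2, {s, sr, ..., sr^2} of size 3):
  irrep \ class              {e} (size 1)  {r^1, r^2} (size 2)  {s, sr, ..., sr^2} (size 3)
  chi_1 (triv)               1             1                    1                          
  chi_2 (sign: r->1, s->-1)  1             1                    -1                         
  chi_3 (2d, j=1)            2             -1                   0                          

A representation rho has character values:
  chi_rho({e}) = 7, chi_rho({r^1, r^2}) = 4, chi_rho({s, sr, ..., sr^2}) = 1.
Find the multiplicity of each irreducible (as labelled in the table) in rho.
Multiplicities: chi_1: 3, chi_2: 2, chi_3: 1.

Reasoning: Use <chi_rho, chi> = (1/|G|) sum_C |C| * chi_rho(C) * conj(chi(C)) with |G| = 6 for each irreducible chi in the table:
  <chi_rho, chi_1> = (1/6)[1*(7)*conj(1) + 2*(4)*conj(1) + 3*(1)*conj(1)]
      = (1/6)[(7) + (8) + (3)] = 18/6 = 3
  <chi_rho, chi_2> = (1/6)[1*(7)*conj(1) + 2*(4)*conj(1) + 3*(1)*conj(-1)]
      = (1/6)[(7) + (8) + (-3)] = 12/6 = 2
  <chi_rho, chi_3> = (1/6)[1*(7)*conj(2) + 2*(4)*conj(-1) + 3*(1)*conj(0)]
      = (1/6)[(14) + (-8) + (0)] = 6/6 = 1
Dimension check: dim(rho) = sum (mult * dim) = 3*1 + 2*1 + 1*2 = 7 = chi_rho(e) = 7.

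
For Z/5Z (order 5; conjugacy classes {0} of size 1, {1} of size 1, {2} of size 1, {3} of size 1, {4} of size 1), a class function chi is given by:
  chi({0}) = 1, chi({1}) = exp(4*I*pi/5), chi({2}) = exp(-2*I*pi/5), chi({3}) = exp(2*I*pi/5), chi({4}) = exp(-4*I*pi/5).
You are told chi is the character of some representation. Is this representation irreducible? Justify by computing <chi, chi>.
Irreducible: <chi, chi> = 1.

Explanation: <chi, chi> = (1/|G|) sum_C |C| * |chi(C)|^2 = (1/5)[1*|1|^2 + 1*|exp(4*I*pi/5)|^2 + 1*|exp(-2*I*pi/5)|^2 + 1*|exp(2*I*pi/5)|^2 + 1*|exp(-4*I*pi/5)|^2]
  = (1/5)[(1) + (1) + (1) + (1) + (1)] = 5/5 = 1.
(Exp terms are combined using exp(i*s)*conj(exp(i*t)) = exp(i*(s-t)), and sums of them are collapsed using the identity that for every m > 1 the m distinct m-th roots of unity sum to 0, e.g. 1 + exp(2*I*pi/3) + exp(-2*I*pi/3) = 0.)
A character is irreducible iff <chi, chi> = 1, so this representation is irreducible.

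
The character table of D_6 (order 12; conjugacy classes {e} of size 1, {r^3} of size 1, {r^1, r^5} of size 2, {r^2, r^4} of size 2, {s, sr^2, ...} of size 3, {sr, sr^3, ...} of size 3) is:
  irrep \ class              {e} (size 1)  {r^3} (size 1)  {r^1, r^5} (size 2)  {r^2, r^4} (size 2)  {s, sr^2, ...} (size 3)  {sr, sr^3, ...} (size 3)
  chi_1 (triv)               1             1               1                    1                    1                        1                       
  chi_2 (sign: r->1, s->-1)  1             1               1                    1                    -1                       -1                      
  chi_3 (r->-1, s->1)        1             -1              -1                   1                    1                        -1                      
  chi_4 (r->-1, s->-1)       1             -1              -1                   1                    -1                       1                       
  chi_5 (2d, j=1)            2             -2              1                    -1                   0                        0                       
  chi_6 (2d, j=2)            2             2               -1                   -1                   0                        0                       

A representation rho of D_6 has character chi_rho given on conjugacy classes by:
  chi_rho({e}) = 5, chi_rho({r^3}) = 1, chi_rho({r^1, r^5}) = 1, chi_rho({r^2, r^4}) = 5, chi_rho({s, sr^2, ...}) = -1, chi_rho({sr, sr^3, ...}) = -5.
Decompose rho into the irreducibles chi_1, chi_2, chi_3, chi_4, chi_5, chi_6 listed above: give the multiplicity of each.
Multiplicities: chi_1: 0, chi_2: 3, chi_3: 2, chi_4: 0, chi_5: 0, chi_6: 0.

Explanation: Use <chi_rho, chi> = (1/|G|) sum_C |C| * chi_rho(C) * conj(chi(C)) with |G| = 12 for each irreducible chi in the table:
  <chi_rho, chi_1> = (1/12)[1*(5)*conj(1) + 1*(1)*conj(1) + 2*(1)*conj(1) + 2*(5)*conj(1) + 3*(-1)*conj(1) + 3*(-5)*conj(1)]
      = (1/12)[(5) + (1) + (2) + (10) + (-3) + (-15)] = 0/12 = 0
  <chi_rho, chi_2> = (1/12)[1*(5)*conj(1) + 1*(1)*conj(1) + 2*(1)*conj(1) + 2*(5)*conj(1) + 3*(-1)*conj(-1) + 3*(-5)*conj(-1)]
      = (1/12)[(5) + (1) + (2) + (10) + (3) + (15)] = 36/12 = 3
  <chi_rho, chi_3> = (1/12)[1*(5)*conj(1) + 1*(1)*conj(-1) + 2*(1)*conj(-1) + 2*(5)*conj(1) + 3*(-1)*conj(1) + 3*(-5)*conj(-1)]
      = (1/12)[(5) + (-1) + (-2) + (10) + (-3) + (15)] = 24/12 = 2
  <chi_rho, chi_4> = (1/12)[1*(5)*conj(1) + 1*(1)*conj(-1) + 2*(1)*conj(-1) + 2*(5)*conj(1) + 3*(-1)*conj(-1) + 3*(-5)*conj(1)]
      = (1/12)[(5) + (-1) + (-2) + (10) + (3) + (-15)] = 0/12 = 0
  <chi_rho, chi_5> = (1/12)[1*(5)*conj(2) + 1*(1)*conj(-2) + 2*(1)*conj(1) + 2*(5)*conj(-1) + 3*(-1)*conj(0) + 3*(-5)*conj(0)]
      = (1/12)[(10) + (-2) + (2) + (-10) + (0) + (0)] = 0/12 = 0
  <chi_rho, chi_6> = (1/12)[1*(5)*conj(2) + 1*(1)*conj(2) + 2*(1)*conj(-1) + 2*(5)*conj(-1) + 3*(-1)*conj(0) + 3*(-5)*conj(0)]
      = (1/12)[(10) + (2) + (-2) + (-10) + (0) + (0)] = 0/12 = 0
Dimension check: dim(rho) = sum (mult * dim) = 0*1 + 3*1 + 2*1 + 0*1 + 0*2 + 0*2 = 5 = chi_rho(e) = 5.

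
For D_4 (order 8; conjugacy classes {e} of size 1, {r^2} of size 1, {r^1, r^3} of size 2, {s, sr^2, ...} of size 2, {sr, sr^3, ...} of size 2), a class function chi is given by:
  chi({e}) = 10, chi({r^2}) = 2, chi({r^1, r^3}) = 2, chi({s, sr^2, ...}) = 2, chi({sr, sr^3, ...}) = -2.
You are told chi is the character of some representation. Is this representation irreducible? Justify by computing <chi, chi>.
Not irreducible (reducible): <chi, chi> = 16 > 1.

Working: <chi, chi> = (1/|G|) sum_C |C| * |chi(C)|^2 = (1/8)[1*|10|^2 + 1*|2|^2 + 2*|2|^2 + 2*|2|^2 + 2*|-2|^2]
  = (1/8)[(100) + (4) + (8) + (8) + (8)] = 128/8 = 16.
A character is irreducible iff <chi, chi> = 1, so this representation is reducible.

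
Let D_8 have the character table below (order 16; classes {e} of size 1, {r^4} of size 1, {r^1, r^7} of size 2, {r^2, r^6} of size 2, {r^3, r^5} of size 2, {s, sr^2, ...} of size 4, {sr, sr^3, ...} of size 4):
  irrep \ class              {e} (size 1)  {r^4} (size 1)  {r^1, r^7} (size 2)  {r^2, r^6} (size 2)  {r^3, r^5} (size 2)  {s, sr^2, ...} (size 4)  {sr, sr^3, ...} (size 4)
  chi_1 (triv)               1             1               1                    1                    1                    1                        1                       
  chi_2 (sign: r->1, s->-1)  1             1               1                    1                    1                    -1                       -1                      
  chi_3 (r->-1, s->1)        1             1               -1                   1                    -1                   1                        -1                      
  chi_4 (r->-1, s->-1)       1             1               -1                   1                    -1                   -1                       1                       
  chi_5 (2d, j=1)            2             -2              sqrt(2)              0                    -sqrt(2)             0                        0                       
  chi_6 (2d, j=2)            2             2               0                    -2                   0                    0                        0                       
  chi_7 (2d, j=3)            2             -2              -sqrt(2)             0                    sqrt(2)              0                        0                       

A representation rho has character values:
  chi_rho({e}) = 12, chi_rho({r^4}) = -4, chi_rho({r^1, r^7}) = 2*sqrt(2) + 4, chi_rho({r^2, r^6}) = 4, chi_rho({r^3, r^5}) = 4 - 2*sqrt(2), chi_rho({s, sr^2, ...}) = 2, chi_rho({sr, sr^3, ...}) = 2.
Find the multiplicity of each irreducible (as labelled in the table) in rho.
Multiplicities: chi_1: 3, chi_2: 1, chi_3: 0, chi_4: 0, chi_5: 3, chi_6: 0, chi_7: 1.

Derivation: Use <chi_rho, chi> = (1/|G|) sum_C |C| * chi_rho(C) * conj(chi(C)) with |G| = 16 for each irreducible chi in the table:
  <chi_rho, chi_1> = (1/16)[1*(12)*conj(1) + 1*(-4)*conj(1) + 2*(2*sqrt(2) + 4)*conj(1) + 2*(4)*conj(1) + 2*(4 - 2*sqrt(2))*conj(1) + 4*(2)*conj(1) + 4*(2)*conj(1)]
      = (1/16)[(12) + (-4) + (4*sqrt(2) + 8) + (8) + (8 - 4*sqrt(2)) + (8) + (8)] = 48/16 = 3
  <chi_rho, chi_2> = (1/16)[1*(12)*conj(1) + 1*(-4)*conj(1) + 2*(2*sqrt(2) + 4)*conj(1) + 2*(4)*conj(1) + 2*(4 - 2*sqrt(2))*conj(1) + 4*(2)*conj(-1) + 4*(2)*conj(-1)]
      = (1/16)[(12) + (-4) + (4*sqrt(2) + 8) + (8) + (8 - 4*sqrt(2)) + (-8) + (-8)] = 16/16 = 1
  <chi_rho, chi_3> = (1/16)[1*(12)*conj(1) + 1*(-4)*conj(1) + 2*(2*sqrt(2) + 4)*conj(-1) + 2*(4)*conj(1) + 2*(4 - 2*sqrt(2))*conj(-1) + 4*(2)*conj(1) + 4*(2)*conj(-1)]
      = (1/16)[(12) + (-4) + (-8 - 4*sqrt(2)) + (8) + (-8 + 4*sqrt(2)) + (8) + (-8)] = 0/16 = 0
  <chi_rho, chi_4> = (1/16)[1*(12)*conj(1) + 1*(-4)*conj(1) + 2*(2*sqrt(2) + 4)*conj(-1) + 2*(4)*conj(1) + 2*(4 - 2*sqrt(2))*conj(-1) + 4*(2)*conj(-1) + 4*(2)*conj(1)]
      = (1/16)[(12) + (-4) + (-8 - 4*sqrt(2)) + (8) + (-8 + 4*sqrt(2)) + (-8) + (8)] = 0/16 = 0
  <chi_rho, chi_5> = (1/16)[1*(12)*conj(2) + 1*(-4)*conj(-2) + 2*(2*sqrt(2) + 4)*conj(sqrt(2)) + 2*(4)*conj(0) + 2*(4 - 2*sqrt(2))*conj(-sqrt(2)) + 4*(2)*conj(0) + 4*(2)*conj(0)]
      = (1/16)[(24) + (8) + (8 + 8*sqrt(2)) + (0) + (8 - 8*sqrt(2)) + (0) + (0)] = 48/16 = 3
  <chi_rho, chi_6> = (1/16)[1*(12)*conj(2) + 1*(-4)*conj(2) + 2*(2*sqrt(2) + 4)*conj(0) + 2*(4)*conj(-2) + 2*(4 - 2*sqrt(2))*conj(0) + 4*(2)*conj(0) + 4*(2)*conj(0)]
      = (1/16)[(24) + (-8) + (0) + (-16) + (0) + (0) + (0)] = 0/16 = 0
  <chi_rho, chi_7> = (1/16)[1*(12)*conj(2) + 1*(-4)*conj(-2) + 2*(2*sqrt(2) + 4)*conj(-sqrt(2)) + 2*(4)*conj(0) + 2*(4 - 2*sqrt(2))*conj(sqrt(2)) + 4*(2)*conj(0) + 4*(2)*conj(0)]
      = (1/16)[(24) + (8) + (-8*sqrt(2) - 8) + (0) + (-8 + 8*sqrt(2)) + (0) + (0)] = 16/16 = 1
Dimension check: dim(rho) = sum (mult * dim) = 3*1 + 1*1 + 0*1 + 0*1 + 3*2 + 0*2 + 1*2 = 12 = chi_rho(e) = 12.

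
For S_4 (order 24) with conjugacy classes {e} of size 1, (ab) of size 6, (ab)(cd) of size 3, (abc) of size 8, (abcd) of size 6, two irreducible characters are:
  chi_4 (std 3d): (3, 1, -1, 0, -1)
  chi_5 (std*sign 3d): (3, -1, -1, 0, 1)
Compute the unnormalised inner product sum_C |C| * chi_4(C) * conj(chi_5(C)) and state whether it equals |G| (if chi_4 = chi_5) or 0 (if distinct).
Sum = 0; so <chi_4, chi_5> = 0 (distinct irreducibles are orthogonal).

Details: Compute term by term over conjugacy classes (|C| * chi_4(C) * conj(chi_5(C))):
  1*(3)*conj(3) + 6*(1)*conj(-1) + 3*(-1)*conj(-1) + 8*(0)*conj(0) + 6*(-1)*conj(1)
  = (9) + (-6) + (3) + (0) + (-6)
  = 0.
Dividing by |G| = 24 gives 0/24 = 0, matching the row-orthogonality relation <chi_4, chi_5> = [chi_4 = chi_5].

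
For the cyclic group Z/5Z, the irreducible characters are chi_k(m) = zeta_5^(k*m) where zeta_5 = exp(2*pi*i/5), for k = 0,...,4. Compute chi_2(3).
chi_2(3) = zeta_5^6 = exp(2*I*pi/5)

Derivation: chi_2(3) = zeta_5^(2*3) = zeta_5^6. Since zeta_5^5 = 1, this equals zeta_5^1 = exp(2*pi*i*1/5) = exp(2*I*pi/5).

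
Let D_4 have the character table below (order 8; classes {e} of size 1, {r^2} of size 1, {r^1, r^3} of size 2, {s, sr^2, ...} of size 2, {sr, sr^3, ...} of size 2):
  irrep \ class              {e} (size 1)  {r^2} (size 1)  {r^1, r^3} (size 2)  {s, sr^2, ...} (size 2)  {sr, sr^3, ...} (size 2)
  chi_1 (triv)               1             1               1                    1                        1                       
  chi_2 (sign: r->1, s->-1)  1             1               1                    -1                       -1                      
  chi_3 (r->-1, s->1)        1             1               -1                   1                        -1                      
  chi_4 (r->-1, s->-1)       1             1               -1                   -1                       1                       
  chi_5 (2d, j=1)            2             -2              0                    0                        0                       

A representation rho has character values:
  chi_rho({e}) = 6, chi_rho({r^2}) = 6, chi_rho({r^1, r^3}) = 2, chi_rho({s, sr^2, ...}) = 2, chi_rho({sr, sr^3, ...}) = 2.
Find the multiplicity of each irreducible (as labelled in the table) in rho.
Multiplicities: chi_1: 3, chi_2: 1, chi_3: 1, chi_4: 1, chi_5: 0.

Use <chi_rho, chi> = (1/|G|) sum_C |C| * chi_rho(C) * conj(chi(C)) with |G| = 8 for each irreducible chi in the table:
  <chi_rho, chi_1> = (1/8)[1*(6)*conj(1) + 1*(6)*conj(1) + 2*(2)*conj(1) + 2*(2)*conj(1) + 2*(2)*conj(1)]
      = (1/8)[(6) + (6) + (4) + (4) + (4)] = 24/8 = 3
  <chi_rho, chi_2> = (1/8)[1*(6)*conj(1) + 1*(6)*conj(1) + 2*(2)*conj(1) + 2*(2)*conj(-1) + 2*(2)*conj(-1)]
      = (1/8)[(6) + (6) + (4) + (-4) + (-4)] = 8/8 = 1
  <chi_rho, chi_3> = (1/8)[1*(6)*conj(1) + 1*(6)*conj(1) + 2*(2)*conj(-1) + 2*(2)*conj(1) + 2*(2)*conj(-1)]
      = (1/8)[(6) + (6) + (-4) + (4) + (-4)] = 8/8 = 1
  <chi_rho, chi_4> = (1/8)[1*(6)*conj(1) + 1*(6)*conj(1) + 2*(2)*conj(-1) + 2*(2)*conj(-1) + 2*(2)*conj(1)]
      = (1/8)[(6) + (6) + (-4) + (-4) + (4)] = 8/8 = 1
  <chi_rho, chi_5> = (1/8)[1*(6)*conj(2) + 1*(6)*conj(-2) + 2*(2)*conj(0) + 2*(2)*conj(0) + 2*(2)*conj(0)]
      = (1/8)[(12) + (-12) + (0) + (0) + (0)] = 0/8 = 0
Dimension check: dim(rho) = sum (mult * dim) = 3*1 + 1*1 + 1*1 + 1*1 + 0*2 = 6 = chi_rho(e) = 6.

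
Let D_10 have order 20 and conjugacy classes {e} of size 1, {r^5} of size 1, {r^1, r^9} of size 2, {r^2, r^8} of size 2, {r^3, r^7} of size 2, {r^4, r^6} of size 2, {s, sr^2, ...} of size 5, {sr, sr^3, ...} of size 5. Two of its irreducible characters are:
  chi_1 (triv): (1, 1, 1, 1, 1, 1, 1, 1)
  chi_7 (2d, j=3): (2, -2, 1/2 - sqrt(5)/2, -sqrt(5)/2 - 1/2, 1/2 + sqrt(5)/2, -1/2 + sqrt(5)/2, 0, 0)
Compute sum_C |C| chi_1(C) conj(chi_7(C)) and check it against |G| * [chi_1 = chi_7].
Sum = 0; so <chi_1, chi_7> = 0 (distinct irreducibles are orthogonal).

Compute term by term over conjugacy classes (|C| * chi_1(C) * conj(chi_7(C))):
  1*(1)*conj(2) + 1*(1)*conj(-2) + 2*(1)*conj(1/2 - sqrt(5)/2) + 2*(1)*conj(-sqrt(5)/2 - 1/2) + 2*(1)*conj(1/2 + sqrt(5)/2) + 2*(1)*conj(-1/2 + sqrt(5)/2) + 5*(1)*conj(0) + 5*(1)*conj(0)
  = (2) + (-2) + (1 - sqrt(5)) + (-sqrt(5) - 1) + (1 + sqrt(5)) + (-1 + sqrt(5)) + (0) + (0)
  = 0.
Dividing by |G| = 20 gives 0/20 = 0, matching the row-orthogonality relation <chi_1, chi_7> = [chi_1 = chi_7].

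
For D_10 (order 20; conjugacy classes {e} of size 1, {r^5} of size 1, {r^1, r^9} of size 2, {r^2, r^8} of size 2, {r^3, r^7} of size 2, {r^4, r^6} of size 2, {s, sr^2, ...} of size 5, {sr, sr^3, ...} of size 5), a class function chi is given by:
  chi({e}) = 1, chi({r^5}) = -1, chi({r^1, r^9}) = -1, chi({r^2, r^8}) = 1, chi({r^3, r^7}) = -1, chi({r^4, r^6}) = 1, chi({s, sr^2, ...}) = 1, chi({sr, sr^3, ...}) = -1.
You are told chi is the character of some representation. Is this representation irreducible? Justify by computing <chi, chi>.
Irreducible: <chi, chi> = 1.

Solution. <chi, chi> = (1/|G|) sum_C |C| * |chi(C)|^2 = (1/20)[1*|1|^2 + 1*|-1|^2 + 2*|-1|^2 + 2*|1|^2 + 2*|-1|^2 + 2*|1|^2 + 5*|1|^2 + 5*|-1|^2]
  = (1/20)[(1) + (1) + (2) + (2) + (2) + (2) + (5) + (5)] = 20/20 = 1.
A character is irreducible iff <chi, chi> = 1, so this representation is irreducible.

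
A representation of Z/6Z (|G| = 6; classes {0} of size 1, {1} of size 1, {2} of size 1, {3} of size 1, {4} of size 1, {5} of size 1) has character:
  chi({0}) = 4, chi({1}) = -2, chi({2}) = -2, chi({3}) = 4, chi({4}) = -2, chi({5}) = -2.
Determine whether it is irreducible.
Not irreducible (reducible): <chi, chi> = 8 > 1.

Working: <chi, chi> = (1/|G|) sum_C |C| * |chi(C)|^2 = (1/6)[1*|4|^2 + 1*|-2|^2 + 1*|-2|^2 + 1*|4|^2 + 1*|-2|^2 + 1*|-2|^2]
  = (1/6)[(16) + (4) + (4) + (16) + (4) + (4)] = 48/6 = 8.
(Exp terms are combined using exp(i*s)*conj(exp(i*t)) = exp(i*(s-t)), and sums of them are collapsed using the identity that for every m > 1 the m distinct m-th roots of unity sum to 0, e.g. 1 + exp(2*I*pi/3) + exp(-2*I*pi/3) = 0.)
A character is irreducible iff <chi, chi> = 1, so this representation is reducible.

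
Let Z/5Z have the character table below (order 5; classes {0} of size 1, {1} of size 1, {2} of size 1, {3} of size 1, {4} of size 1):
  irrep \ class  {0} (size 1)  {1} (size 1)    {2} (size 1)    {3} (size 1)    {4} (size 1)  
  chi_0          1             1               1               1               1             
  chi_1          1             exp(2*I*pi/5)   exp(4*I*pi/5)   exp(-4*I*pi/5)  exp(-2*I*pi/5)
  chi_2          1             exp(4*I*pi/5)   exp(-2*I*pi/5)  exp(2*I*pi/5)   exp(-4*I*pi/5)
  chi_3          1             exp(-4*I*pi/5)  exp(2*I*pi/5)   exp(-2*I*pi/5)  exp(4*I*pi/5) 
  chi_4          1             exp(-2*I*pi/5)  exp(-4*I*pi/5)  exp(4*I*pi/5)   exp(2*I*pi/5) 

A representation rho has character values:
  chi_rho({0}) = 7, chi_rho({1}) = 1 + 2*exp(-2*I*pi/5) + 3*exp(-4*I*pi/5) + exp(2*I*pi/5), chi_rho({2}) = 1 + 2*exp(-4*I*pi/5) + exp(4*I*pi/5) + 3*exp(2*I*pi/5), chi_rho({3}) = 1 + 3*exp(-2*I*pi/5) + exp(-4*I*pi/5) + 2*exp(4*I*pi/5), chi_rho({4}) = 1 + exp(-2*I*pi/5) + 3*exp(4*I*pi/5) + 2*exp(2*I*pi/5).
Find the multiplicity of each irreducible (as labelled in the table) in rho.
Multiplicities: chi_0: 1, chi_1: 1, chi_2: 0, chi_3: 3, chi_4: 2.

Solution. Use <chi_rho, chi> = (1/|G|) sum_C |C| * chi_rho(C) * conj(chi(C)) with |G| = 5 for each irreducible chi in the table:
  <chi_rho, chi_0> = (1/5)[1*(7)*conj(1) + 1*(1 + 2*exp(-2*I*pi/5) + 3*exp(-4*I*pi/5) + exp(2*I*pi/5))*conj(1) + 1*(1 + 2*exp(-4*I*pi/5) + exp(4*I*pi/5) + 3*exp(2*I*pi/5))*conj(1) + 1*(1 + 3*exp(-2*I*pi/5) + exp(-4*I*pi/5) + 2*exp(4*I*pi/5))*conj(1) + 1*(1 + exp(-2*I*pi/5) + 3*exp(4*I*pi/5) + 2*exp(2*I*pi/5))*conj(1)]
      = (1/5)[(7) + (1 + 2*exp(-2*I*pi/5) + 3*exp(-4*I*pi/5) + exp(2*I*pi/5)) + (1 + 2*exp(-4*I*pi/5) + exp(4*I*pi/5) + 3*exp(2*I*pi/5)) + (1 + 3*exp(-2*I*pi/5) + exp(-4*I*pi/5) + 2*exp(4*I*pi/5)) + (1 + exp(-2*I*pi/5) + 3*exp(4*I*pi/5) + 2*exp(2*I*pi/5))] = 5/5 = 1
  <chi_rho, chi_1> = (1/5)[1*(7)*conj(1) + 1*(1 + 2*exp(-2*I*pi/5) + 3*exp(-4*I*pi/5) + exp(2*I*pi/5))*conj(exp(2*I*pi/5)) + 1*(1 + 2*exp(-4*I*pi/5) + exp(4*I*pi/5) + 3*exp(2*I*pi/5))*conj(exp(4*I*pi/5)) + 1*(1 + 3*exp(-2*I*pi/5) + exp(-4*I*pi/5) + 2*exp(4*I*pi/5))*conj(exp(-4*I*pi/5)) + 1*(1 + exp(-2*I*pi/5) + 3*exp(4*I*pi/5) + 2*exp(2*I*pi/5))*conj(exp(-2*I*pi/5))]
      = (1/5)[(7) + (1 + 2*exp(-4*I*pi/5) + exp(-2*I*pi/5) + 3*exp(4*I*pi/5)) + (1 + 3*exp(-2*I*pi/5) + exp(-4*I*pi/5) + 2*exp(2*I*pi/5)) + (1 + 2*exp(-2*I*pi/5) + exp(4*I*pi/5) + 3*exp(2*I*pi/5)) + (1 + 3*exp(-4*I*pi/5) + exp(2*I*pi/5) + 2*exp(4*I*pi/5))] = 5/5 = 1
  <chi_rho, chi_2> = (1/5)[1*(7)*conj(1) + 1*(1 + 2*exp(-2*I*pi/5) + 3*exp(-4*I*pi/5) + exp(2*I*pi/5))*conj(exp(4*I*pi/5)) + 1*(1 + 2*exp(-4*I*pi/5) + exp(4*I*pi/5) + 3*exp(2*I*pi/5))*conj(exp(-2*I*pi/5)) + 1*(1 + 3*exp(-2*I*pi/5) + exp(-4*I*pi/5) + 2*exp(4*I*pi/5))*conj(exp(2*I*pi/5)) + 1*(1 + exp(-2*I*pi/5) + 3*exp(4*I*pi/5) + 2*exp(2*I*pi/5))*conj(exp(-4*I*pi/5))]
      = (1/5)[(7) + (exp(-2*I*pi/5) + exp(-4*I*pi/5) + 2*exp(4*I*pi/5) + 3*exp(2*I*pi/5)) + (2*exp(-2*I*pi/5) + exp(-4*I*pi/5) + exp(2*I*pi/5) + 3*exp(4*I*pi/5)) + (3*exp(-4*I*pi/5) + exp(-2*I*pi/5) + exp(4*I*pi/5) + 2*exp(2*I*pi/5)) + (3*exp(-2*I*pi/5) + 2*exp(-4*I*pi/5) + exp(4*I*pi/5) + exp(2*I*pi/5))] = 0/5 = 0
  <chi_rho, chi_3> = (1/5)[1*(7)*conj(1) + 1*(1 + 2*exp(-2*I*pi/5) + 3*exp(-4*I*pi/5) + exp(2*I*pi/5))*conj(exp(-4*I*pi/5)) + 1*(1 + 2*exp(-4*I*pi/5) + exp(4*I*pi/5) + 3*exp(2*I*pi/5))*conj(exp(2*I*pi/5)) + 1*(1 + 3*exp(-2*I*pi/5) + exp(-4*I*pi/5) + 2*exp(4*I*pi/5))*conj(exp(-2*I*pi/5)) + 1*(1 + exp(-2*I*pi/5) + 3*exp(4*I*pi/5) + 2*exp(2*I*pi/5))*conj(exp(4*I*pi/5))]
      = (1/5)[(7) + (3 + exp(-4*I*pi/5) + exp(4*I*pi/5) + 2*exp(2*I*pi/5)) + (3 + exp(-2*I*pi/5) + exp(2*I*pi/5) + 2*exp(4*I*pi/5)) + (3 + 2*exp(-4*I*pi/5) + exp(-2*I*pi/5) + exp(2*I*pi/5)) + (3 + 2*exp(-2*I*pi/5) + exp(-4*I*pi/5) + exp(4*I*pi/5))] = 15/5 = 3
  <chi_rho, chi_4> = (1/5)[1*(7)*conj(1) + 1*(1 + 2*exp(-2*I*pi/5) + 3*exp(-4*I*pi/5) + exp(2*I*pi/5))*conj(exp(-2*I*pi/5)) + 1*(1 + 2*exp(-4*I*pi/5) + exp(4*I*pi/5) + 3*exp(2*I*pi/5))*conj(exp(-4*I*pi/5)) + 1*(1 + 3*exp(-2*I*pi/5) + exp(-4*I*pi/5) + 2*exp(4*I*pi/5))*conj(exp(4*I*pi/5)) + 1*(1 + exp(-2*I*pi/5) + 3*exp(4*I*pi/5) + 2*exp(2*I*pi/5))*conj(exp(2*I*pi/5))]
      = (1/5)[(7) + (2 + 3*exp(-2*I*pi/5) + exp(4*I*pi/5) + exp(2*I*pi/5)) + (2 + 3*exp(-4*I*pi/5) + exp(-2*I*pi/5) + exp(4*I*pi/5)) + (2 + exp(-4*I*pi/5) + exp(2*I*pi/5) + 3*exp(4*I*pi/5)) + (2 + exp(-2*I*pi/5) + exp(-4*I*pi/5) + 3*exp(2*I*pi/5))] = 10/5 = 2
(Exp terms are combined using exp(i*s)*conj(exp(i*t)) = exp(i*(s-t)), and sums of them are collapsed using the identity that for every m > 1 the m distinct m-th roots of unity sum to 0, e.g. 1 + exp(2*I*pi/3) + exp(-2*I*pi/3) = 0.)
Dimension check: dim(rho) = sum (mult * dim) = 1*1 + 1*1 + 0*1 + 3*1 + 2*1 = 7 = chi_rho(e) = 7.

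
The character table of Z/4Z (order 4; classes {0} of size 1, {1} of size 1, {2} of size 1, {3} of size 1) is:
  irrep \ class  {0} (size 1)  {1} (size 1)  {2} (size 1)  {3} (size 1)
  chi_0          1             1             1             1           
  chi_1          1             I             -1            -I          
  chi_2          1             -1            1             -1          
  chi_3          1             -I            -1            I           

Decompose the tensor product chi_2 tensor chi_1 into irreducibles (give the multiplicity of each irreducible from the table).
chi_2 tensor chi_1 = chi_3 (all other irreducibles have multiplicity 0).

Working: The character of a tensor product is the pointwise product (chi_2 * chi_1)(C) = chi_2(C) * chi_1(C):
  {0}: (1)*(1), {1}: (-1)*(I), {2}: (1)*(-1), {3}: (-1)*(-I)
so (chi_2 * chi_1) takes values
  {0} -> 1, {1} -> -I, {2} -> -1, {3} -> I.
Now take the inner product of this character with each irreducible chi from the table, <chi_2*chi_1, chi> = (1/4) sum_C |C| (chi_2*chi_1)(C) conj(chi(C)):
  <chi_2*chi_1, chi_0> = (1/4)[1*(1)*conj(1) + 1*(-I)*conj(1) + 1*(-1)*conj(1) + 1*(I)*conj(1)]
      = (1/4)[(1) + (-I) + (-1) + (I)] = 0/4 = 0
  <chi_2*chi_1, chi_1> = (1/4)[1*(1)*conj(1) + 1*(-I)*conj(I) + 1*(-1)*conj(-1) + 1*(I)*conj(-I)]
      = (1/4)[(1) + (-1) + (1) + (-1)] = 0/4 = 0
  <chi_2*chi_1, chi_2> = (1/4)[1*(1)*conj(1) + 1*(-I)*conj(-1) + 1*(-1)*conj(1) + 1*(I)*conj(-1)]
      = (1/4)[(1) + (I) + (-1) + (-I)] = 0/4 = 0
  <chi_2*chi_1, chi_3> = (1/4)[1*(1)*conj(1) + 1*(-I)*conj(-I) + 1*(-1)*conj(-1) + 1*(I)*conj(I)]
      = (1/4)[(1) + (1) + (1) + (1)] = 4/4 = 1
(Exp terms are combined using exp(i*s)*conj(exp(i*t)) = exp(i*(s-t)), and sums of them are collapsed using the identity that for every m > 1 the m distinct m-th roots of unity sum to 0, e.g. 1 + exp(2*I*pi/3) + exp(-2*I*pi/3) = 0.)
Hence the multiplicities are chi_3: 1. Dimension check: dim(chi_2)*dim(chi_1) = 1*1 = 1 and sum (mult * dim) = 1*1 = 1.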